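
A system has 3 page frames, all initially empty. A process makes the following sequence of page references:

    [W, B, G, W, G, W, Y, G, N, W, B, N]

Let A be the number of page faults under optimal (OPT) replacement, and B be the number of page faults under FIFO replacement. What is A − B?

Under OPT: F F F . . . F . F . F . → 6 faults.
Under FIFO: F F F . . . F . F F F . → 7 faults.
A − B = 6 − 7 = -1.

-1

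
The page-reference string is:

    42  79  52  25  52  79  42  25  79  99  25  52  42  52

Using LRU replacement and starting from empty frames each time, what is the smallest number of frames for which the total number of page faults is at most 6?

f=1: 14 faults
f=2: 12 faults
f=3: 9 faults
f=4: 7 faults
f=5: 5 faults
Smallest f with faults ≤ 6 is 5.

5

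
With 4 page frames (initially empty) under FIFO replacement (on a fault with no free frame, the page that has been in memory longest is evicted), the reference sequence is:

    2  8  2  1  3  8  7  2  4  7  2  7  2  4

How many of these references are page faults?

2 -> fault, frames {2}
8 -> fault, frames {2,8}
2 -> hit
1 -> fault, frames {2,8,1}
3 -> fault, frames {2,8,1,3}
8 -> hit
7 -> fault, evict 2, frames {8,1,3,7}
2 -> fault, evict 8, frames {1,3,7,2}
4 -> fault, evict 1, frames {3,7,2,4}
7 -> hit
2 -> hit
7 -> hit
2 -> hit
4 -> hit
Page faults: 7.

7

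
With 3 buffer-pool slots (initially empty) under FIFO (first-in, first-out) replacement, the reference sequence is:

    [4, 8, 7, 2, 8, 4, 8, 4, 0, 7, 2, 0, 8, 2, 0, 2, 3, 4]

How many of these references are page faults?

13

4 → miss, frames {4}
8 → miss, frames {4,8}
7 → miss, frames {4,8,7}
2 → miss, evict 4, frames {8,7,2}
8 → hit
4 → miss, evict 8, frames {7,2,4}
8 → miss, evict 7, frames {2,4,8}
4 → hit
0 → miss, evict 2, frames {4,8,0}
7 → miss, evict 4, frames {8,0,7}
2 → miss, evict 8, frames {0,7,2}
0 → hit
8 → miss, evict 0, frames {7,2,8}
2 → hit
0 → miss, evict 7, frames {2,8,0}
2 → hit
3 → miss, evict 2, frames {8,0,3}
4 → miss, evict 8, frames {0,3,4}
Page faults: 13.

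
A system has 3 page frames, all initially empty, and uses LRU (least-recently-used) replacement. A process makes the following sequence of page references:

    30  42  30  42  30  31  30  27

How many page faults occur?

4

30 → miss, frames {30}
42 → miss, frames {30,42}
30 → hit
42 → hit
30 → hit
31 → miss, frames {42,30,31}
30 → hit
27 → miss, evict 42, frames {31,30,27}
Page faults: 4.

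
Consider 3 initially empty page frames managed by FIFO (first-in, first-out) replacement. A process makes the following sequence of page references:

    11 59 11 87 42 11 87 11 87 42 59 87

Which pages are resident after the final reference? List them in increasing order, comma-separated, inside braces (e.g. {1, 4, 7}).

11 -> miss, frames [11]
59 -> miss, frames [11, 59]
11 -> hit
87 -> miss, frames [11, 59, 87]
42 -> miss, evict 11, frames [59, 87, 42]
11 -> miss, evict 59, frames [87, 42, 11]
87 -> hit
11 -> hit
87 -> hit
42 -> hit
59 -> miss, evict 87, frames [42, 11, 59]
87 -> miss, evict 42, frames [11, 59, 87]

{11, 59, 87}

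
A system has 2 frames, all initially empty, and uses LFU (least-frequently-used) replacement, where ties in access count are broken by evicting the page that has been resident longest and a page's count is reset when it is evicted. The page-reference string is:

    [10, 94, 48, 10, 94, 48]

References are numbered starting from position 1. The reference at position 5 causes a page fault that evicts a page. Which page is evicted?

pos 1: 10: miss, frames (10)
pos 2: 94: miss, frames (10 94)
pos 3: 48: miss, evict 10, frames (94 48)
pos 4: 10: miss, evict 94, frames (48 10)
pos 5: 94: miss, evict 48, frames (10 94)
At position 5, page 48 is evicted.

48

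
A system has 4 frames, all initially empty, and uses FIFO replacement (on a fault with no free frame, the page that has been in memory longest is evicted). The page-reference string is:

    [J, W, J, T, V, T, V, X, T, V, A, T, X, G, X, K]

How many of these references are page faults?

J: miss, frames [J]
W: miss, frames [J, W]
J: hit
T: miss, frames [J, W, T]
V: miss, frames [J, W, T, V]
T: hit
V: hit
X: miss, evict J, frames [W, T, V, X]
T: hit
V: hit
A: miss, evict W, frames [T, V, X, A]
T: hit
X: hit
G: miss, evict T, frames [V, X, A, G]
X: hit
K: miss, evict V, frames [X, A, G, K]
Page faults: 8.

8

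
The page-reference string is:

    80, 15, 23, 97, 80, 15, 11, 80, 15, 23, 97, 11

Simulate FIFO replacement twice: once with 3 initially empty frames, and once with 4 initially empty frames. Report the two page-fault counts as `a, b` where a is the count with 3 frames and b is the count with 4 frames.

3 frames: F F F F F F F . . F F . → 9 faults.
4 frames: F F F F . . F F F F F F → 10 faults.
10 > 9: adding a frame increased faults — Belady's anomaly.

9, 10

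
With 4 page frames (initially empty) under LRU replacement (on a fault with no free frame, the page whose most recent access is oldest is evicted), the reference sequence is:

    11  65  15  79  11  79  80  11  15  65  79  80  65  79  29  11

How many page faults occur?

11 → fault, frames [11]
65 → fault, frames [11, 65]
15 → fault, frames [11, 65, 15]
79 → fault, frames [11, 65, 15, 79]
11 → hit
79 → hit
80 → fault, evict 65, frames [15, 11, 79, 80]
11 → hit
15 → hit
65 → fault, evict 79, frames [80, 11, 15, 65]
79 → fault, evict 80, frames [11, 15, 65, 79]
80 → fault, evict 11, frames [15, 65, 79, 80]
65 → hit
79 → hit
29 → fault, evict 15, frames [80, 65, 79, 29]
11 → fault, evict 80, frames [65, 79, 29, 11]
Page faults: 10.

10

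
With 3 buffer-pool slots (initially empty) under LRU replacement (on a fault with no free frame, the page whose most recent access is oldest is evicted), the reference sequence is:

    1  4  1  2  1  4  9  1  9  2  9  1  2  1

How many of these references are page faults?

1 → miss, frames (1)
4 → miss, frames (1 4)
1 → hit
2 → miss, frames (4 1 2)
1 → hit
4 → hit
9 → miss, evict 2, frames (1 4 9)
1 → hit
9 → hit
2 → miss, evict 4, frames (1 9 2)
9 → hit
1 → hit
2 → hit
1 → hit
Page faults: 5.

5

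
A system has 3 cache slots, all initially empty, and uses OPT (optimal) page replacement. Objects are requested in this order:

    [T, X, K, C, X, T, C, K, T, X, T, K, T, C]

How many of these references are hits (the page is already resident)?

T → fault, frames (T)
X → fault, frames (T X)
K → fault, frames (T X K)
C → fault, evict K, frames (T X C)
X → hit
T → hit
C → hit
K → fault, evict C, frames (T X K)
T → hit
X → hit
T → hit
K → hit
T → hit
C → fault, evict K, frames (T X C)
Hits: 8.

8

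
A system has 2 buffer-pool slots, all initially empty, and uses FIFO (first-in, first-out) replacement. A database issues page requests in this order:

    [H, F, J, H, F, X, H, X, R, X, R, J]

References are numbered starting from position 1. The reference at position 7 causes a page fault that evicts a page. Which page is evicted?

F

pos 1: H → fault, frames [H]
pos 2: F → fault, frames [H, F]
pos 3: J → fault, evict H, frames [F, J]
pos 4: H → fault, evict F, frames [J, H]
pos 5: F → fault, evict J, frames [H, F]
pos 6: X → fault, evict H, frames [F, X]
pos 7: H → fault, evict F, frames [X, H]
At position 7, page F is evicted.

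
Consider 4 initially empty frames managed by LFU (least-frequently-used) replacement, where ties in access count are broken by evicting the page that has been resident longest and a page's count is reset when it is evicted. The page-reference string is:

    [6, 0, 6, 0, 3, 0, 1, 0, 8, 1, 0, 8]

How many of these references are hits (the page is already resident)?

6 -> miss, frames {6}
0 -> miss, frames {6,0}
6 -> hit
0 -> hit
3 -> miss, frames {6,0,3}
0 -> hit
1 -> miss, frames {6,0,3,1}
0 -> hit
8 -> miss, evict 3, frames {6,0,1,8}
1 -> hit
0 -> hit
8 -> hit
Hits: 7.

7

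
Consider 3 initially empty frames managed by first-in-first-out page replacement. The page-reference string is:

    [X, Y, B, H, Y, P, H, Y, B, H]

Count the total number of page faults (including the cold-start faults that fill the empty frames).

X: fault, frames [X]
Y: fault, frames [X, Y]
B: fault, frames [X, Y, B]
H: fault, evict X, frames [Y, B, H]
Y: hit
P: fault, evict Y, frames [B, H, P]
H: hit
Y: fault, evict B, frames [H, P, Y]
B: fault, evict H, frames [P, Y, B]
H: fault, evict P, frames [Y, B, H]
Page faults: 8.

8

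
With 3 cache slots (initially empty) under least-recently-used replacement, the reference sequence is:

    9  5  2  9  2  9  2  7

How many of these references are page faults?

9: fault, frames [9]
5: fault, frames [9, 5]
2: fault, frames [9, 5, 2]
9: hit
2: hit
9: hit
2: hit
7: fault, evict 5, frames [9, 2, 7]
Page faults: 4.

4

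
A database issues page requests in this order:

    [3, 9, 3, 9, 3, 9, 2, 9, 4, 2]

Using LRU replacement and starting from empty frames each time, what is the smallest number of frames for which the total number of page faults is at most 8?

2

f=1: 10 faults
f=2: 5 faults
f=3: 4 faults
f=4: 4 faults
Smallest f with faults ≤ 8 is 2.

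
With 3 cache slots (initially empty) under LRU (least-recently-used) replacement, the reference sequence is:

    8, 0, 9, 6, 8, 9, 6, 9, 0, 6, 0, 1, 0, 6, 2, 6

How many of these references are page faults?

8: fault, frames {8}
0: fault, frames {8,0}
9: fault, frames {8,0,9}
6: fault, evict 8, frames {0,9,6}
8: fault, evict 0, frames {9,6,8}
9: hit
6: hit
9: hit
0: fault, evict 8, frames {6,9,0}
6: hit
0: hit
1: fault, evict 9, frames {6,0,1}
0: hit
6: hit
2: fault, evict 1, frames {0,6,2}
6: hit
Page faults: 8.

8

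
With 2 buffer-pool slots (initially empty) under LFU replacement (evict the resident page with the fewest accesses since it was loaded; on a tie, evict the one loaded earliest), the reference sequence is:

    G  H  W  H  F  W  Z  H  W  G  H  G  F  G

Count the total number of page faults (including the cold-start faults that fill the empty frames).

10

G -> miss, frames (G)
H -> miss, frames (G H)
W -> miss, evict G, frames (H W)
H -> hit
F -> miss, evict W, frames (H F)
W -> miss, evict F, frames (H W)
Z -> miss, evict W, frames (H Z)
H -> hit
W -> miss, evict Z, frames (H W)
G -> miss, evict W, frames (H G)
H -> hit
G -> hit
F -> miss, evict G, frames (H F)
G -> miss, evict F, frames (H G)
Page faults: 10.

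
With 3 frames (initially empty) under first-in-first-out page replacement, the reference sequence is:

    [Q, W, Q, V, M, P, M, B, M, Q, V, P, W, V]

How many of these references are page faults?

10

Q → miss, frames {Q}
W → miss, frames {Q,W}
Q → hit
V → miss, frames {Q,W,V}
M → miss, evict Q, frames {W,V,M}
P → miss, evict W, frames {V,M,P}
M → hit
B → miss, evict V, frames {M,P,B}
M → hit
Q → miss, evict M, frames {P,B,Q}
V → miss, evict P, frames {B,Q,V}
P → miss, evict B, frames {Q,V,P}
W → miss, evict Q, frames {V,P,W}
V → hit
Page faults: 10.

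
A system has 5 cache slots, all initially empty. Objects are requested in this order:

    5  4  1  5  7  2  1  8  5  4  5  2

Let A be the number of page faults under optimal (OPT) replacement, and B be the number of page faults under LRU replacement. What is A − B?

Under OPT: F F F . F F . F . . . . → 6 faults.
Under LRU: F F F . F F . F . F . . → 7 faults.
A − B = 6 − 7 = -1.

-1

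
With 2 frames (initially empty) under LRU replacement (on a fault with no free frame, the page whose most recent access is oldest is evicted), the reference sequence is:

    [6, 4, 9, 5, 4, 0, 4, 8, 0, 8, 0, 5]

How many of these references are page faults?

9

6 -> fault, frames (6)
4 -> fault, frames (6 4)
9 -> fault, evict 6, frames (4 9)
5 -> fault, evict 4, frames (9 5)
4 -> fault, evict 9, frames (5 4)
0 -> fault, evict 5, frames (4 0)
4 -> hit
8 -> fault, evict 0, frames (4 8)
0 -> fault, evict 4, frames (8 0)
8 -> hit
0 -> hit
5 -> fault, evict 8, frames (0 5)
Page faults: 9.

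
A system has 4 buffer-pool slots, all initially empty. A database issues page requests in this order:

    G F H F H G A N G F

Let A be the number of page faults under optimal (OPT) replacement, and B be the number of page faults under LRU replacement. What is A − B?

Under OPT: F F F . . . F F . . → 5 faults.
Under LRU: F F F . . . F F . F → 6 faults.
A − B = 5 − 6 = -1.

-1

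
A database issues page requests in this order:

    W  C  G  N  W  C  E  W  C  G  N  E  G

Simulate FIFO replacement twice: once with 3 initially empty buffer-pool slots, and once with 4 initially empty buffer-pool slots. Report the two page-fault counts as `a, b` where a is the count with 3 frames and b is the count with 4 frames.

3 frames: F F F F F F F . . F F . . → 9 faults.
4 frames: F F F F . . F F F F F F . → 10 faults.
10 > 9: adding a frame increased faults — Belady's anomaly.

9, 10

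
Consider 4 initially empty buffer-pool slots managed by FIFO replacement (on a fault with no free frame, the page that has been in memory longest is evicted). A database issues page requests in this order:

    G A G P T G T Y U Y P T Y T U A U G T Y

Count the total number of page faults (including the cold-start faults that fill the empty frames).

G -> miss, frames {G}
A -> miss, frames {G,A}
G -> hit
P -> miss, frames {G,A,P}
T -> miss, frames {G,A,P,T}
G -> hit
T -> hit
Y -> miss, evict G, frames {A,P,T,Y}
U -> miss, evict A, frames {P,T,Y,U}
Y -> hit
P -> hit
T -> hit
Y -> hit
T -> hit
U -> hit
A -> miss, evict P, frames {T,Y,U,A}
U -> hit
G -> miss, evict T, frames {Y,U,A,G}
T -> miss, evict Y, frames {U,A,G,T}
Y -> miss, evict U, frames {A,G,T,Y}
Page faults: 10.

10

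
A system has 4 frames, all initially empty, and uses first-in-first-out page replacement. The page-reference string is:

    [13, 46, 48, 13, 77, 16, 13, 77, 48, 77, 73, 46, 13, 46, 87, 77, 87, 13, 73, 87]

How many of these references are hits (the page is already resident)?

13 -> fault, frames (13)
46 -> fault, frames (13 46)
48 -> fault, frames (13 46 48)
13 -> hit
77 -> fault, frames (13 46 48 77)
16 -> fault, evict 13, frames (46 48 77 16)
13 -> fault, evict 46, frames (48 77 16 13)
77 -> hit
48 -> hit
77 -> hit
73 -> fault, evict 48, frames (77 16 13 73)
46 -> fault, evict 77, frames (16 13 73 46)
13 -> hit
46 -> hit
87 -> fault, evict 16, frames (13 73 46 87)
77 -> fault, evict 13, frames (73 46 87 77)
87 -> hit
13 -> fault, evict 73, frames (46 87 77 13)
73 -> fault, evict 46, frames (87 77 13 73)
87 -> hit
Hits: 8.

8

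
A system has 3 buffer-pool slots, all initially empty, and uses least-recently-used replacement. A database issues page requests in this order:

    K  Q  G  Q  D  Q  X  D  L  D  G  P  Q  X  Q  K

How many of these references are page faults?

11

K: fault, frames {K}
Q: fault, frames {K,Q}
G: fault, frames {K,Q,G}
Q: hit
D: fault, evict K, frames {G,Q,D}
Q: hit
X: fault, evict G, frames {D,Q,X}
D: hit
L: fault, evict Q, frames {X,D,L}
D: hit
G: fault, evict X, frames {L,D,G}
P: fault, evict L, frames {D,G,P}
Q: fault, evict D, frames {G,P,Q}
X: fault, evict G, frames {P,Q,X}
Q: hit
K: fault, evict P, frames {X,Q,K}
Page faults: 11.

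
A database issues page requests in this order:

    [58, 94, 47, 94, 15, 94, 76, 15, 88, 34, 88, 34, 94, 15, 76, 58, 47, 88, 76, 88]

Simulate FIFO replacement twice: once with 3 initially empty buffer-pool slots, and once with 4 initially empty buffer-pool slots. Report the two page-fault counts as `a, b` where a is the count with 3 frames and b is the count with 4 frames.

14, 13

3 frames: F F F . F . F . F F . . F F F F F F F . → 14 faults.
4 frames: F F F . F . F . F F . . F F F F F F . . → 13 faults.
13 < 14: adding a frame reduced faults, as is typical.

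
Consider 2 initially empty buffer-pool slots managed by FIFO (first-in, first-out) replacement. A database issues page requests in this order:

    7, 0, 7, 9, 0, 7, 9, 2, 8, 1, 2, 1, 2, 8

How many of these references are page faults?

7: fault, frames (7)
0: fault, frames (7 0)
7: hit
9: fault, evict 7, frames (0 9)
0: hit
7: fault, evict 0, frames (9 7)
9: hit
2: fault, evict 9, frames (7 2)
8: fault, evict 7, frames (2 8)
1: fault, evict 2, frames (8 1)
2: fault, evict 8, frames (1 2)
1: hit
2: hit
8: fault, evict 1, frames (2 8)
Page faults: 9.

9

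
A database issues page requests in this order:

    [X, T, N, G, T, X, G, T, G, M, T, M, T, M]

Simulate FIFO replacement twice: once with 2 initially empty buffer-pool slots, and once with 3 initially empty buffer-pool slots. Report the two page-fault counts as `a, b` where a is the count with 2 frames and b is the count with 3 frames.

9, 7

2 frames: F F F F F F F F . F . . . . → 9 faults.
3 frames: F F F F . F . F . F . . . . → 7 faults.
7 < 9: adding a frame reduced faults, as is typical.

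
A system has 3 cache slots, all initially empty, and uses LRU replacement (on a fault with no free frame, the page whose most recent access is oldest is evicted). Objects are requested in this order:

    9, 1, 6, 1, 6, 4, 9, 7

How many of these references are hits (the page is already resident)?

2

9 -> fault, frames [9]
1 -> fault, frames [9, 1]
6 -> fault, frames [9, 1, 6]
1 -> hit
6 -> hit
4 -> fault, evict 9, frames [1, 6, 4]
9 -> fault, evict 1, frames [6, 4, 9]
7 -> fault, evict 6, frames [4, 9, 7]
Hits: 2.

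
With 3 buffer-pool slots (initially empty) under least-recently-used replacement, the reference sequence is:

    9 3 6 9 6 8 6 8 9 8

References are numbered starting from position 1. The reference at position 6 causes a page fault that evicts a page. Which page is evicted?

3

pos 1: 9: miss, frames {9}
pos 2: 3: miss, frames {9,3}
pos 3: 6: miss, frames {9,3,6}
pos 4: 9: hit
pos 5: 6: hit
pos 6: 8: miss, evict 3, frames {9,6,8}
At position 6, page 3 is evicted.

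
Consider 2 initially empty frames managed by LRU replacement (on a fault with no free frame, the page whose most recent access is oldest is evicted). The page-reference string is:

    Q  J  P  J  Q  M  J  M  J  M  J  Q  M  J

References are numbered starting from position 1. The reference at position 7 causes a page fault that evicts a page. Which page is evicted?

pos 1: Q → fault, frames {Q}
pos 2: J → fault, frames {Q,J}
pos 3: P → fault, evict Q, frames {J,P}
pos 4: J → hit
pos 5: Q → fault, evict P, frames {J,Q}
pos 6: M → fault, evict J, frames {Q,M}
pos 7: J → fault, evict Q, frames {M,J}
At position 7, page Q is evicted.

Q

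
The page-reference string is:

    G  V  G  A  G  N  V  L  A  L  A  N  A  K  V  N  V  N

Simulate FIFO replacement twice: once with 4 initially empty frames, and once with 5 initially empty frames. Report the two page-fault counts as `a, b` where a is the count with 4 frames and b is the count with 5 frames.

4 frames: F F . F . F . F . . . . . F F . . . → 7 faults.
5 frames: F F . F . F . F . . . . . F . . . . → 6 faults.
6 < 7: adding a frame reduced faults, as is typical.

7, 6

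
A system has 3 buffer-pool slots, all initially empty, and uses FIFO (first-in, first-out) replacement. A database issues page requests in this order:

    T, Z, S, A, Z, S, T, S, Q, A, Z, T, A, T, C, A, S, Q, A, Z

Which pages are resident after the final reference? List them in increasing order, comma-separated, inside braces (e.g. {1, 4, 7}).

T → fault, frames [T]
Z → fault, frames [T, Z]
S → fault, frames [T, Z, S]
A → fault, evict T, frames [Z, S, A]
Z → hit
S → hit
T → fault, evict Z, frames [S, A, T]
S → hit
Q → fault, evict S, frames [A, T, Q]
A → hit
Z → fault, evict A, frames [T, Q, Z]
T → hit
A → fault, evict T, frames [Q, Z, A]
T → fault, evict Q, frames [Z, A, T]
C → fault, evict Z, frames [A, T, C]
A → hit
S → fault, evict A, frames [T, C, S]
Q → fault, evict T, frames [C, S, Q]
A → fault, evict C, frames [S, Q, A]
Z → fault, evict S, frames [Q, A, Z]

{A, Q, Z}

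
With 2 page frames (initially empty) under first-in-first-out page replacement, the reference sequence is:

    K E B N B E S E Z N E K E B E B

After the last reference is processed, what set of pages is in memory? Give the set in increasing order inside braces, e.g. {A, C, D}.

K → miss, frames (K)
E → miss, frames (K E)
B → miss, evict K, frames (E B)
N → miss, evict E, frames (B N)
B → hit
E → miss, evict B, frames (N E)
S → miss, evict N, frames (E S)
E → hit
Z → miss, evict E, frames (S Z)
N → miss, evict S, frames (Z N)
E → miss, evict Z, frames (N E)
K → miss, evict N, frames (E K)
E → hit
B → miss, evict E, frames (K B)
E → miss, evict K, frames (B E)
B → hit

{B, E}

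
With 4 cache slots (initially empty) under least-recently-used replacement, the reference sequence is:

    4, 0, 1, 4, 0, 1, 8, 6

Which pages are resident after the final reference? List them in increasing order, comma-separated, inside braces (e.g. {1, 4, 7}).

4 → fault, frames {4}
0 → fault, frames {4,0}
1 → fault, frames {4,0,1}
4 → hit
0 → hit
1 → hit
8 → fault, frames {4,0,1,8}
6 → fault, evict 4, frames {0,1,8,6}

{0, 1, 6, 8}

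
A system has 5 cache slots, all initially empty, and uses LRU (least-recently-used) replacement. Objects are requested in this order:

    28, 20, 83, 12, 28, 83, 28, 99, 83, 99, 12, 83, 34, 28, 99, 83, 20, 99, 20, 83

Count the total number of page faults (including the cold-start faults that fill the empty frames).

28: miss, frames [28]
20: miss, frames [28, 20]
83: miss, frames [28, 20, 83]
12: miss, frames [28, 20, 83, 12]
28: hit
83: hit
28: hit
99: miss, frames [20, 12, 83, 28, 99]
83: hit
99: hit
12: hit
83: hit
34: miss, evict 20, frames [28, 99, 12, 83, 34]
28: hit
99: hit
83: hit
20: miss, evict 12, frames [34, 28, 99, 83, 20]
99: hit
20: hit
83: hit
Page faults: 7.

7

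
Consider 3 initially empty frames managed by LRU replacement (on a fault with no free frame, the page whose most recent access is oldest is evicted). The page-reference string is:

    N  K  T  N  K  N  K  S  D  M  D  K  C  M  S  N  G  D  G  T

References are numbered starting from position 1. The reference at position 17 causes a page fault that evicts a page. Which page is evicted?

pos 1: N: miss, frames {N}
pos 2: K: miss, frames {N,K}
pos 3: T: miss, frames {N,K,T}
pos 4: N: hit
pos 5: K: hit
pos 6: N: hit
pos 7: K: hit
pos 8: S: miss, evict T, frames {N,K,S}
pos 9: D: miss, evict N, frames {K,S,D}
pos 10: M: miss, evict K, frames {S,D,M}
pos 11: D: hit
pos 12: K: miss, evict S, frames {M,D,K}
pos 13: C: miss, evict M, frames {D,K,C}
pos 14: M: miss, evict D, frames {K,C,M}
pos 15: S: miss, evict K, frames {C,M,S}
pos 16: N: miss, evict C, frames {M,S,N}
pos 17: G: miss, evict M, frames {S,N,G}
At position 17, page M is evicted.

M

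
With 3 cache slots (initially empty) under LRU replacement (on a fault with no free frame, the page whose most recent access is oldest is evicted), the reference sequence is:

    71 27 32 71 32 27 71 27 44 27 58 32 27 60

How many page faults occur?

71 → fault, frames {71}
27 → fault, frames {71,27}
32 → fault, frames {71,27,32}
71 → hit
32 → hit
27 → hit
71 → hit
27 → hit
44 → fault, evict 32, frames {71,27,44}
27 → hit
58 → fault, evict 71, frames {44,27,58}
32 → fault, evict 44, frames {27,58,32}
27 → hit
60 → fault, evict 58, frames {32,27,60}
Page faults: 7.

7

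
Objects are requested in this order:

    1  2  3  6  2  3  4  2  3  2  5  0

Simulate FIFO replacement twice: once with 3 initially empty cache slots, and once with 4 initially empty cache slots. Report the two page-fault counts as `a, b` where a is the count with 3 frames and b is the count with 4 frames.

9, 7

3 frames: F F F F . . F F F . F F → 9 faults.
4 frames: F F F F . . F . . . F F → 7 faults.
7 < 9: adding a frame reduced faults, as is typical.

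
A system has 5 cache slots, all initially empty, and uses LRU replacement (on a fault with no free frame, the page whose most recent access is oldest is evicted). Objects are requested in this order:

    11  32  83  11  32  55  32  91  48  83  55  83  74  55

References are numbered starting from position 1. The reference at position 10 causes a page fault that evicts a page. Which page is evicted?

pos 1: 11: miss, frames [11]
pos 2: 32: miss, frames [11, 32]
pos 3: 83: miss, frames [11, 32, 83]
pos 4: 11: hit
pos 5: 32: hit
pos 6: 55: miss, frames [83, 11, 32, 55]
pos 7: 32: hit
pos 8: 91: miss, frames [83, 11, 55, 32, 91]
pos 9: 48: miss, evict 83, frames [11, 55, 32, 91, 48]
pos 10: 83: miss, evict 11, frames [55, 32, 91, 48, 83]
At position 10, page 11 is evicted.

11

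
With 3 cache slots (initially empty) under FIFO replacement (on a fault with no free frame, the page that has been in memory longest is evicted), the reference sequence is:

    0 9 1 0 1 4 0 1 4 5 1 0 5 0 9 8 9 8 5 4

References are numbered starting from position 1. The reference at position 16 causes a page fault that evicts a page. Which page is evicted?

5

pos 1: 0: fault, frames [0]
pos 2: 9: fault, frames [0, 9]
pos 3: 1: fault, frames [0, 9, 1]
pos 4: 0: hit
pos 5: 1: hit
pos 6: 4: fault, evict 0, frames [9, 1, 4]
pos 7: 0: fault, evict 9, frames [1, 4, 0]
pos 8: 1: hit
pos 9: 4: hit
pos 10: 5: fault, evict 1, frames [4, 0, 5]
pos 11: 1: fault, evict 4, frames [0, 5, 1]
pos 12: 0: hit
pos 13: 5: hit
pos 14: 0: hit
pos 15: 9: fault, evict 0, frames [5, 1, 9]
pos 16: 8: fault, evict 5, frames [1, 9, 8]
At position 16, page 5 is evicted.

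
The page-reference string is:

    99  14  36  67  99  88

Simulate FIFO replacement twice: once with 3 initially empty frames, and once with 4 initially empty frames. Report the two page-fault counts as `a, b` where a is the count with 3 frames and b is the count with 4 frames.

6, 5

3 frames: F F F F F F → 6 faults.
4 frames: F F F F . F → 5 faults.
5 < 6: adding a frame reduced faults, as is typical.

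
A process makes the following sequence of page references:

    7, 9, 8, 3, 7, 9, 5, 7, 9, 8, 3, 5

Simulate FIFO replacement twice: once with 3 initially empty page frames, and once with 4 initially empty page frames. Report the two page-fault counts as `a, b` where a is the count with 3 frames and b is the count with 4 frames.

3 frames: F F F F F F F . . F F . → 9 faults.
4 frames: F F F F . . F F F F F F → 10 faults.
10 > 9: adding a frame increased faults — Belady's anomaly.

9, 10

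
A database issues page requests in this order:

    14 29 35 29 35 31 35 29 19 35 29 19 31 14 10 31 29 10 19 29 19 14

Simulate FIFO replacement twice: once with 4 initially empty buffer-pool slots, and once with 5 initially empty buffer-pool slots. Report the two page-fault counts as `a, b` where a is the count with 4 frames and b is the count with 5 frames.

4 frames: F F F . . F . . F . . . . F F . F . . . . . → 8 faults.
5 frames: F F F . . F . . F . . . . . F . . . . . . F → 7 faults.
7 < 8: adding a frame reduced faults, as is typical.

8, 7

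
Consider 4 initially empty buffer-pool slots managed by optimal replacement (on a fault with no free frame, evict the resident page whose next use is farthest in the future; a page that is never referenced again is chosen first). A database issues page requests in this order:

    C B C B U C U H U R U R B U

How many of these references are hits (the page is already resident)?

C → miss, frames (C)
B → miss, frames (C B)
C → hit
B → hit
U → miss, frames (C B U)
C → hit
U → hit
H → miss, frames (C B U H)
U → hit
R → miss, evict H, frames (C B U R)
U → hit
R → hit
B → hit
U → hit
Hits: 9.

9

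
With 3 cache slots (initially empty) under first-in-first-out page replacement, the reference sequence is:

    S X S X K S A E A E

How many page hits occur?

5

S → fault, frames [S]
X → fault, frames [S, X]
S → hit
X → hit
K → fault, frames [S, X, K]
S → hit
A → fault, evict S, frames [X, K, A]
E → fault, evict X, frames [K, A, E]
A → hit
E → hit
Hits: 5.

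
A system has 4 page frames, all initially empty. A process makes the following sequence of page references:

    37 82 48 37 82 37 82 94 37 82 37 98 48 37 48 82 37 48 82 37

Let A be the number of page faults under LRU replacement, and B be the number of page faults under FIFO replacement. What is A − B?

-2

Under LRU: F F F . . . . F . . . F F . . . . . . . → 6 faults.
Under FIFO: F F F . . . . F . . . F . F . F . F . . → 8 faults.
A − B = 6 − 8 = -2.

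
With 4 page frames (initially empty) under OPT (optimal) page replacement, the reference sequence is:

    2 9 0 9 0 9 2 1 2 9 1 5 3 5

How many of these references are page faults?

2: fault, frames {2}
9: fault, frames {2,9}
0: fault, frames {2,9,0}
9: hit
0: hit
9: hit
2: hit
1: fault, frames {2,9,0,1}
2: hit
9: hit
1: hit
5: fault, evict 1, frames {2,9,0,5}
3: fault, evict 0, frames {2,9,5,3}
5: hit
Page faults: 6.

6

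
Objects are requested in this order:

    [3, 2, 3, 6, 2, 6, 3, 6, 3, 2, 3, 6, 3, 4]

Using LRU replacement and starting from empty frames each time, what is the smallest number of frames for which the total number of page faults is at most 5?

3

f=1: 14 faults
f=2: 8 faults
f=3: 4 faults
f=4: 4 faults
Smallest f with faults ≤ 5 is 3.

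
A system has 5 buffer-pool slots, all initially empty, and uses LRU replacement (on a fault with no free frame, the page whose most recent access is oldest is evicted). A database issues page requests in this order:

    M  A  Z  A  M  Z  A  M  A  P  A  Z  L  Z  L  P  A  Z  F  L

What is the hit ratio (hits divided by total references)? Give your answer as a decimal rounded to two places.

0.70

M → miss, frames (M)
A → miss, frames (M A)
Z → miss, frames (M A Z)
A → hit
M → hit
Z → hit
A → hit
M → hit
A → hit
P → miss, frames (Z M A P)
A → hit
Z → hit
L → miss, frames (M P A Z L)
Z → hit
L → hit
P → hit
A → hit
Z → hit
F → miss, evict M, frames (L P A Z F)
L → hit
Hits: 14 of 20 references → 14/20 = 0.7000.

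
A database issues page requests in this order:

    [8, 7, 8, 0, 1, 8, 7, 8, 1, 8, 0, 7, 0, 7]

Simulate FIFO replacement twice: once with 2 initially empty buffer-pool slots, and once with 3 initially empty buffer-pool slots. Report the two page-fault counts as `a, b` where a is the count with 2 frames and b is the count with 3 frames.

10, 7

2 frames: F F . F F F F . F F F F . . → 10 faults.
3 frames: F F . F F F F . . . F . . . → 7 faults.
7 < 10: adding a frame reduced faults, as is typical.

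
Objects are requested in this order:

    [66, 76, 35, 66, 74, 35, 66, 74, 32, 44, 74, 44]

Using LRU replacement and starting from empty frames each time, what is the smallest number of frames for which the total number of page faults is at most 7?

3

f=1: 12 faults
f=2: 11 faults
f=3: 6 faults
f=4: 6 faults
f=5: 6 faults
f=6: 6 faults
Smallest f with faults ≤ 7 is 3.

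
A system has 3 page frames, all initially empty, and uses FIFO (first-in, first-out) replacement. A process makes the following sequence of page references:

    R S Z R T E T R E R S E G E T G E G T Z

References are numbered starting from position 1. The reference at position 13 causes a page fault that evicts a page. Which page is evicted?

pos 1: R: fault, frames [R]
pos 2: S: fault, frames [R, S]
pos 3: Z: fault, frames [R, S, Z]
pos 4: R: hit
pos 5: T: fault, evict R, frames [S, Z, T]
pos 6: E: fault, evict S, frames [Z, T, E]
pos 7: T: hit
pos 8: R: fault, evict Z, frames [T, E, R]
pos 9: E: hit
pos 10: R: hit
pos 11: S: fault, evict T, frames [E, R, S]
pos 12: E: hit
pos 13: G: fault, evict E, frames [R, S, G]
At position 13, page E is evicted.

E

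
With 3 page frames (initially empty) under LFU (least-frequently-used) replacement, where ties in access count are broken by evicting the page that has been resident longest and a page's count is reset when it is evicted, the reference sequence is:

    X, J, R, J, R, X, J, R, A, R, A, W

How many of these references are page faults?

5

X -> miss, frames [X]
J -> miss, frames [X, J]
R -> miss, frames [X, J, R]
J -> hit
R -> hit
X -> hit
J -> hit
R -> hit
A -> miss, evict X, frames [J, R, A]
R -> hit
A -> hit
W -> miss, evict A, frames [J, R, W]
Page faults: 5.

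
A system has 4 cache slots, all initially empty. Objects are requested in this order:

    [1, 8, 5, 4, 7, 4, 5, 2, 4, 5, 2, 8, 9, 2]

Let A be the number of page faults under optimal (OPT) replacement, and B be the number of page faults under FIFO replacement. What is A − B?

Under OPT: F F F F F . . F . . . . F . → 7 faults.
Under FIFO: F F F F F . . F . . . F F . → 8 faults.
A − B = 7 − 8 = -1.

-1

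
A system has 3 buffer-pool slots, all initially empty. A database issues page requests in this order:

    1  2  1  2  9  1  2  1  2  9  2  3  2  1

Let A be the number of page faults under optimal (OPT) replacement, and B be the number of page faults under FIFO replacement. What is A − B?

-1

Under OPT: F F . . F . . . . . . F . . → 4 faults.
Under FIFO: F F . . F . . . . . . F . F → 5 faults.
A − B = 4 − 5 = -1.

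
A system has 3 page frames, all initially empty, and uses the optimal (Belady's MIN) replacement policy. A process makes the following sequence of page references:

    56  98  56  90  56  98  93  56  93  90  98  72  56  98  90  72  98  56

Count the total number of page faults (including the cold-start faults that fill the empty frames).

8

56 → fault, frames (56)
98 → fault, frames (56 98)
56 → hit
90 → fault, frames (56 98 90)
56 → hit
98 → hit
93 → fault, evict 98, frames (56 90 93)
56 → hit
93 → hit
90 → hit
98 → fault, evict 93, frames (56 90 98)
72 → fault, evict 90, frames (56 98 72)
56 → hit
98 → hit
90 → fault, evict 56, frames (98 72 90)
72 → hit
98 → hit
56 → fault, evict 90, frames (98 72 56)
Page faults: 8.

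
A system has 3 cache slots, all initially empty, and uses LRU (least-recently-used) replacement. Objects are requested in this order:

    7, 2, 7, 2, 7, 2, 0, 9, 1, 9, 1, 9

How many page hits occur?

7

7: fault, frames (7)
2: fault, frames (7 2)
7: hit
2: hit
7: hit
2: hit
0: fault, frames (7 2 0)
9: fault, evict 7, frames (2 0 9)
1: fault, evict 2, frames (0 9 1)
9: hit
1: hit
9: hit
Hits: 7.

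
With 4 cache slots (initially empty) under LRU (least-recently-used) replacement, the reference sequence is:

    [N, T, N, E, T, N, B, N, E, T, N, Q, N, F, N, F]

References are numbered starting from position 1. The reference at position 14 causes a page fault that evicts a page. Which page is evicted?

E

pos 1: N: fault, frames [N]
pos 2: T: fault, frames [N, T]
pos 3: N: hit
pos 4: E: fault, frames [T, N, E]
pos 5: T: hit
pos 6: N: hit
pos 7: B: fault, frames [E, T, N, B]
pos 8: N: hit
pos 9: E: hit
pos 10: T: hit
pos 11: N: hit
pos 12: Q: fault, evict B, frames [E, T, N, Q]
pos 13: N: hit
pos 14: F: fault, evict E, frames [T, Q, N, F]
At position 14, page E is evicted.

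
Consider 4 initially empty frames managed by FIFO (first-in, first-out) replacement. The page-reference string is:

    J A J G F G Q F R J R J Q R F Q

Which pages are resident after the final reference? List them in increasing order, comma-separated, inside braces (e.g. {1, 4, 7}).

J -> fault, frames (J)
A -> fault, frames (J A)
J -> hit
G -> fault, frames (J A G)
F -> fault, frames (J A G F)
G -> hit
Q -> fault, evict J, frames (A G F Q)
F -> hit
R -> fault, evict A, frames (G F Q R)
J -> fault, evict G, frames (F Q R J)
R -> hit
J -> hit
Q -> hit
R -> hit
F -> hit
Q -> hit

{F, J, Q, R}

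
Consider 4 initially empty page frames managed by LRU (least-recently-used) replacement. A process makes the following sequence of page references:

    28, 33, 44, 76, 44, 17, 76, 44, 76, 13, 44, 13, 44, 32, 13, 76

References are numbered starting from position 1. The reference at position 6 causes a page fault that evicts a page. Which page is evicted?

28

pos 1: 28: miss, frames [28]
pos 2: 33: miss, frames [28, 33]
pos 3: 44: miss, frames [28, 33, 44]
pos 4: 76: miss, frames [28, 33, 44, 76]
pos 5: 44: hit
pos 6: 17: miss, evict 28, frames [33, 76, 44, 17]
At position 6, page 28 is evicted.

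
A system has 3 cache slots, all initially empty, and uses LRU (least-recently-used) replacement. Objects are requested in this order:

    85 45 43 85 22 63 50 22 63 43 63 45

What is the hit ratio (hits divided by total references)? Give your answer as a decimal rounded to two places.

0.33

85: miss, frames (85)
45: miss, frames (85 45)
43: miss, frames (85 45 43)
85: hit
22: miss, evict 45, frames (43 85 22)
63: miss, evict 43, frames (85 22 63)
50: miss, evict 85, frames (22 63 50)
22: hit
63: hit
43: miss, evict 50, frames (22 63 43)
63: hit
45: miss, evict 22, frames (43 63 45)
Hits: 4 of 12 references → 4/12 = 0.3333.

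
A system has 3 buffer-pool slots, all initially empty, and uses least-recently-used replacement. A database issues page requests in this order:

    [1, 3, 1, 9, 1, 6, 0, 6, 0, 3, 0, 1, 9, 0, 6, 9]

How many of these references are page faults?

9

1 -> miss, frames (1)
3 -> miss, frames (1 3)
1 -> hit
9 -> miss, frames (3 1 9)
1 -> hit
6 -> miss, evict 3, frames (9 1 6)
0 -> miss, evict 9, frames (1 6 0)
6 -> hit
0 -> hit
3 -> miss, evict 1, frames (6 0 3)
0 -> hit
1 -> miss, evict 6, frames (3 0 1)
9 -> miss, evict 3, frames (0 1 9)
0 -> hit
6 -> miss, evict 1, frames (9 0 6)
9 -> hit
Page faults: 9.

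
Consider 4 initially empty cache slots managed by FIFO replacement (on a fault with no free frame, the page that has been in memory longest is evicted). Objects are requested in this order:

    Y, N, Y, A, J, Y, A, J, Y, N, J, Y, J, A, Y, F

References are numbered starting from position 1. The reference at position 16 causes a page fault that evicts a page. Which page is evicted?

pos 1: Y: fault, frames [Y]
pos 2: N: fault, frames [Y, N]
pos 3: Y: hit
pos 4: A: fault, frames [Y, N, A]
pos 5: J: fault, frames [Y, N, A, J]
pos 6: Y: hit
pos 7: A: hit
pos 8: J: hit
pos 9: Y: hit
pos 10: N: hit
pos 11: J: hit
pos 12: Y: hit
pos 13: J: hit
pos 14: A: hit
pos 15: Y: hit
pos 16: F: fault, evict Y, frames [N, A, J, F]
At position 16, page Y is evicted.

Y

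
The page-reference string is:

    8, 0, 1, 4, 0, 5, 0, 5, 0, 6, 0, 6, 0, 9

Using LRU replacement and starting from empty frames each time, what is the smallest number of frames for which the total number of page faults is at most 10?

f=1: 14 faults
f=2: 8 faults
f=3: 7 faults
f=4: 7 faults
f=5: 7 faults
f=6: 7 faults
f=7: 7 faults
Smallest f with faults ≤ 10 is 2.

2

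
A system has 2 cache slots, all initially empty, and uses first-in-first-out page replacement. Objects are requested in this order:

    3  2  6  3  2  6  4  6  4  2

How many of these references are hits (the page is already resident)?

3: miss, frames [3]
2: miss, frames [3, 2]
6: miss, evict 3, frames [2, 6]
3: miss, evict 2, frames [6, 3]
2: miss, evict 6, frames [3, 2]
6: miss, evict 3, frames [2, 6]
4: miss, evict 2, frames [6, 4]
6: hit
4: hit
2: miss, evict 6, frames [4, 2]
Hits: 2.

2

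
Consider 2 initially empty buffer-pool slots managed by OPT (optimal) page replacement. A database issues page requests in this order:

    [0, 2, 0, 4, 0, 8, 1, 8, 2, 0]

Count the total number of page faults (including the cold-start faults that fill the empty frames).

0: miss, frames (0)
2: miss, frames (0 2)
0: hit
4: miss, evict 2, frames (0 4)
0: hit
8: miss, evict 4, frames (0 8)
1: miss, evict 0, frames (8 1)
8: hit
2: miss, evict 1, frames (8 2)
0: miss, evict 2, frames (8 0)
Page faults: 7.

7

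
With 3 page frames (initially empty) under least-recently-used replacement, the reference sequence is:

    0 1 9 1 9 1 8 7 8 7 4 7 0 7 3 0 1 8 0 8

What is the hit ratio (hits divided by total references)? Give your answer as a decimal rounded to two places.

0.50

0 → miss, frames [0]
1 → miss, frames [0, 1]
9 → miss, frames [0, 1, 9]
1 → hit
9 → hit
1 → hit
8 → miss, evict 0, frames [9, 1, 8]
7 → miss, evict 9, frames [1, 8, 7]
8 → hit
7 → hit
4 → miss, evict 1, frames [8, 7, 4]
7 → hit
0 → miss, evict 8, frames [4, 7, 0]
7 → hit
3 → miss, evict 4, frames [0, 7, 3]
0 → hit
1 → miss, evict 7, frames [3, 0, 1]
8 → miss, evict 3, frames [0, 1, 8]
0 → hit
8 → hit
Hits: 10 of 20 references → 10/20 = 0.5000.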